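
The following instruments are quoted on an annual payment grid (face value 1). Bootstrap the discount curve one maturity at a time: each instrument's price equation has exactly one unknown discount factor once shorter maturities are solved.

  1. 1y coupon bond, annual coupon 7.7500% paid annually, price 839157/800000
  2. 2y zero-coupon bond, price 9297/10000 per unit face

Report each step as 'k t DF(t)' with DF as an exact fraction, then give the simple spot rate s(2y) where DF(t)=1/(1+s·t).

1 1 1947/2000
2 2 9297/10000
s(2y) = (1/(9297/10000) − 1)/(2) = 703/18594 ≈ 3.7808%

step 1 [1y] bond c/1=31/400: DF=(839157/800000 − 31/400·(0))/(1+31/400) = 1947/2000 ≈ 0.973500
step 2 [2y] zero: DF = P = 9297/10000 ≈ 0.929700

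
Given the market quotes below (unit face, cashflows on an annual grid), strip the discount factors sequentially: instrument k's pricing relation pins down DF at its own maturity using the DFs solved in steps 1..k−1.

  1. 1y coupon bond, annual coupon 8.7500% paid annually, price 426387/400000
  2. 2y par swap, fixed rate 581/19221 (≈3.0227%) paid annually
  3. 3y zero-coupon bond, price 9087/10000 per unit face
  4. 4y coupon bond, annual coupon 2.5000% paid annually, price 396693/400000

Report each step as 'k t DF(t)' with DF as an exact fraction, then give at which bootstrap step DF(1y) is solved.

1 1 4901/5000
2 2 9419/10000
3 3 9087/10000
4 4 1797/2000
DF(1y) is solved at step 1

step 1 [1y] bond c/1=7/80: DF=(426387/400000 − 7/80·(0))/(1+7/80) = 4901/5000 ≈ 0.980200
step 2 [2y] swap r/1=581/19221: DF=(1 − 581/19221·(0.980200))/(1+581/19221) = 9419/10000 ≈ 0.941900
step 3 [3y] zero: DF = P = 9087/10000 ≈ 0.908700
step 4 [4y] bond c/1=1/40: DF=(396693/400000 − 1/40·(0.980200+0.941900+0.908700))/(1+1/40) = 1797/2000 ≈ 0.898500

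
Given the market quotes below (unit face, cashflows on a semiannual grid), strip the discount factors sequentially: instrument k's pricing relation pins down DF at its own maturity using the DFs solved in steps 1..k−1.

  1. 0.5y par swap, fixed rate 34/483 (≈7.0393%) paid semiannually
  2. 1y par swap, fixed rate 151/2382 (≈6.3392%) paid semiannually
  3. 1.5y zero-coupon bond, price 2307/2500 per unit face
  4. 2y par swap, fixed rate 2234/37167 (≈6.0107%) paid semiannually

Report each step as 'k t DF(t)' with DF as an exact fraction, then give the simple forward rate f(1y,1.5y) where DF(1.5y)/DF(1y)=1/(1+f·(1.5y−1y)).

1 1/2 483/500
2 1 2349/2500
3 3/2 2307/2500
4 2 8883/10000
f(1y,1.5y) = ((2349/2500)/(2307/2500) − 1)/(1/2) = 28/769 ≈ 3.6411%

step 1 [0.5y] swap r/2=17/483: DF=(1 − 17/483·(0))/(1+17/483) = 483/500 ≈ 0.966000
step 2 [1y] swap r/2=151/4764: DF=(1 − 151/4764·(0.966000))/(1+151/4764) = 2349/2500 ≈ 0.939600
step 3 [1.5y] zero: DF = P = 2307/2500 ≈ 0.922800
step 4 [2y] swap r/2=1117/37167: DF=(1 − 1117/37167·(0.966000+0.939600+0.922800))/(1+1117/37167) = 8883/10000 ≈ 0.888300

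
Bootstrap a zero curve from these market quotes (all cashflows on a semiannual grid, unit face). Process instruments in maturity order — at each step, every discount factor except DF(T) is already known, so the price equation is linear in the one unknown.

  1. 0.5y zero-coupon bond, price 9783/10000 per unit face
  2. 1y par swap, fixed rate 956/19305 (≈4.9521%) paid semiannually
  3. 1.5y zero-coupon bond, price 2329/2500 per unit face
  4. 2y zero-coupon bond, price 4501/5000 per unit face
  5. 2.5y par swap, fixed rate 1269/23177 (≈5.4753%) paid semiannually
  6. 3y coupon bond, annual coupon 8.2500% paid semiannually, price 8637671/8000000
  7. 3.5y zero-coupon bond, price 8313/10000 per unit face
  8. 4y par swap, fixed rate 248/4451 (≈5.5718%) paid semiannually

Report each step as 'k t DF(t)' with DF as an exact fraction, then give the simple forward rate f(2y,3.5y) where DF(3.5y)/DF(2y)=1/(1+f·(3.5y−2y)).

step 1 [0.5y] zero: DF = P = 9783/10000 ≈ 0.978300
step 2 [1y] swap r/2=478/19305: DF=(1 − 478/19305·(0.978300))/(1+478/19305) = 4761/5000 ≈ 0.952200
step 3 [1.5y] zero: DF = P = 2329/2500 ≈ 0.931600
step 4 [2y] zero: DF = P = 4501/5000 ≈ 0.900200
step 5 [2.5y] swap r/2=1269/46354: DF=(1 − 1269/46354·(0.978300+0.952200+0.931600+0.900200))/(1+1269/46354) = 8731/10000 ≈ 0.873100
step 6 [3y] bond c/2=33/800: DF=(8637671/8000000 − 33/800·(0.978300+0.952200+0.931600+0.900200+0.873100))/(1+33/800) = 8533/10000 ≈ 0.853300
step 7 [3.5y] zero: DF = P = 8313/10000 ≈ 0.831300
step 8 [4y] swap r/2=124/4451: DF=(1 − 124/4451·(0.978300+0.952200+0.931600+0.900200+0.873100+0.853300+0.831300))/(1+124/4451) = 501/625 ≈ 0.801600

1 1/2 9783/10000
2 1 4761/5000
3 3/2 2329/2500
4 2 4501/5000
5 5/2 8731/10000
6 3 8533/10000
7 7/2 8313/10000
8 4 501/625
f(2y,3.5y) = ((4501/5000)/(8313/10000) − 1)/(3/2) = 1378/24939 ≈ 5.5255%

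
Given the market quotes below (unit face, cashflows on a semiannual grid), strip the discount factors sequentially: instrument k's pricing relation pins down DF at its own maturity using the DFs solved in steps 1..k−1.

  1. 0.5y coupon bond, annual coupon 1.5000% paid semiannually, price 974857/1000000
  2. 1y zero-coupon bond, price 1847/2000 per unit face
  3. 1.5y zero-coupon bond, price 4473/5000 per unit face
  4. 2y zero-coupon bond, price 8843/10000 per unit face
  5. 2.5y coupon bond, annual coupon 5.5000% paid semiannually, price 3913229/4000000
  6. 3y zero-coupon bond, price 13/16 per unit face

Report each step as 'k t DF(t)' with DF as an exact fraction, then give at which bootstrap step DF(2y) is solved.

1 1/2 2419/2500
2 1 1847/2000
3 3/2 4473/5000
4 2 8843/10000
5 5/2 8539/10000
6 3 13/16
DF(2y) is solved at step 4

step 1 [0.5y] bond c/2=3/400: DF=(974857/1000000 − 3/400·(0))/(1+3/400) = 2419/2500 ≈ 0.967600
step 2 [1y] zero: DF = P = 1847/2000 ≈ 0.923500
step 3 [1.5y] zero: DF = P = 4473/5000 ≈ 0.894600
step 4 [2y] zero: DF = P = 8843/10000 ≈ 0.884300
step 5 [2.5y] bond c/2=11/400: DF=(3913229/4000000 − 11/400·(0.967600+0.923500+0.894600+0.884300))/(1+11/400) = 8539/10000 ≈ 0.853900
step 6 [3y] zero: DF = P = 13/16 ≈ 0.812500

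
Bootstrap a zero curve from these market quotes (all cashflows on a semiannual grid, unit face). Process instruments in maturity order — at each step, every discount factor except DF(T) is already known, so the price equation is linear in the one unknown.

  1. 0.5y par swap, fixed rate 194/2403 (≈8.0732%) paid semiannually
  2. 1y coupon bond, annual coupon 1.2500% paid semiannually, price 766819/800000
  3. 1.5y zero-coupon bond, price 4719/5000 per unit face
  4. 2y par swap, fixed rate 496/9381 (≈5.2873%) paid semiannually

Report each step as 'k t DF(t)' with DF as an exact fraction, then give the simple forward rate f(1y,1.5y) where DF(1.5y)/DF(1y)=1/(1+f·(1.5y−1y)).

1 1/2 2403/2500
2 1 4733/5000
3 3/2 4719/5000
4 2 563/625
f(1y,1.5y) = ((4733/5000)/(4719/5000) − 1)/(1/2) = 28/4719 ≈ 0.5933%

step 1 [0.5y] swap r/2=97/2403: DF=(1 − 97/2403·(0))/(1+97/2403) = 2403/2500 ≈ 0.961200
step 2 [1y] bond c/2=1/160: DF=(766819/800000 − 1/160·(0.961200))/(1+1/160) = 4733/5000 ≈ 0.946600
step 3 [1.5y] zero: DF = P = 4719/5000 ≈ 0.943800
step 4 [2y] swap r/2=248/9381: DF=(1 − 248/9381·(0.961200+0.946600+0.943800))/(1+248/9381) = 563/625 ≈ 0.900800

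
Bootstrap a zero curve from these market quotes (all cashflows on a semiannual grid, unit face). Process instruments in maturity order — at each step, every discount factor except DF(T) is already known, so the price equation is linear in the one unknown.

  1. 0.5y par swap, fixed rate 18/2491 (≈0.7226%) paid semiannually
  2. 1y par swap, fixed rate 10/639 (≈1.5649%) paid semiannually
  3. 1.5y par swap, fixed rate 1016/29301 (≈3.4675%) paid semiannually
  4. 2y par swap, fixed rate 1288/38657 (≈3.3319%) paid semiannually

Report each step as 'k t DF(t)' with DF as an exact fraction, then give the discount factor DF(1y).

step 1 [0.5y] swap r/2=9/2491: DF=(1 − 9/2491·(0))/(1+9/2491) = 2491/2500 ≈ 0.996400
step 2 [1y] swap r/2=5/639: DF=(1 − 5/639·(0.996400))/(1+5/639) = 1969/2000 ≈ 0.984500
step 3 [1.5y] swap r/2=508/29301: DF=(1 − 508/29301·(0.996400+0.984500))/(1+508/29301) = 2373/2500 ≈ 0.949200
step 4 [2y] swap r/2=644/38657: DF=(1 − 644/38657·(0.996400+0.984500+0.949200))/(1+644/38657) = 2339/2500 ≈ 0.935600

1 1/2 2491/2500
2 1 1969/2000
3 3/2 2373/2500
4 2 2339/2500
DF(1y) = 1969/2000 ≈ 0.984500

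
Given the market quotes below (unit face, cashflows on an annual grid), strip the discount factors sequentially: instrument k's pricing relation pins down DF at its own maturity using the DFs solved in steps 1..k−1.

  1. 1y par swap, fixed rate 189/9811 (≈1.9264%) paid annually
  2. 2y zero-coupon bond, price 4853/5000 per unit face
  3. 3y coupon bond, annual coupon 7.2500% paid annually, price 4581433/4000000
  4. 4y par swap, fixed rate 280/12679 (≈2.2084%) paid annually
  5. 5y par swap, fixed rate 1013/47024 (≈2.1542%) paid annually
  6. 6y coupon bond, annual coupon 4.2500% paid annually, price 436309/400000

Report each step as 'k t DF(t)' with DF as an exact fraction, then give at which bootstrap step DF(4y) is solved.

step 1 [1y] swap r/1=189/9811: DF=(1 − 189/9811·(0))/(1+189/9811) = 9811/10000 ≈ 0.981100
step 2 [2y] zero: DF = P = 4853/5000 ≈ 0.970600
step 3 [3y] bond c/1=29/400: DF=(4581433/4000000 − 29/400·(0.981100+0.970600))/(1+29/400) = 117/125 ≈ 0.936000
step 4 [4y] swap r/1=280/12679: DF=(1 − 280/12679·(0.981100+0.970600+0.936000))/(1+280/12679) = 229/250 ≈ 0.916000
step 5 [5y] swap r/1=1013/47024: DF=(1 − 1013/47024·(0.981100+0.970600+0.936000+0.916000))/(1+1013/47024) = 8987/10000 ≈ 0.898700
step 6 [6y] bond c/1=17/400: DF=(436309/400000 − 17/400·(0.981100+0.970600+0.936000+0.916000+0.898700))/(1+17/400) = 4273/5000 ≈ 0.854600

1 1 9811/10000
2 2 4853/5000
3 3 117/125
4 4 229/250
5 5 8987/10000
6 6 4273/5000
DF(4y) is solved at step 4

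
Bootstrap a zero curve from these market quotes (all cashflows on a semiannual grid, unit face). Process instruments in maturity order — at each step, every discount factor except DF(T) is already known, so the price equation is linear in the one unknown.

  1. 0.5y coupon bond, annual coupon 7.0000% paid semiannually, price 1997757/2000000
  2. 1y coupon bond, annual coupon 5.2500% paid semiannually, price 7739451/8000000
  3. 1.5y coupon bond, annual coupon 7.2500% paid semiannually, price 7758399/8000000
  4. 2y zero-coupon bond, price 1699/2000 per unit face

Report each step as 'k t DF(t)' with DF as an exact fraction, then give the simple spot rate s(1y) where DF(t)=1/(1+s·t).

1 1/2 9651/10000
2 1 459/500
3 3/2 87/100
4 2 1699/2000
s(1y) = (1/(459/500) − 1)/(1) = 41/459 ≈ 8.9325%

step 1 [0.5y] bond c/2=7/200: DF=(1997757/2000000 − 7/200·(0))/(1+7/200) = 9651/10000 ≈ 0.965100
step 2 [1y] bond c/2=21/800: DF=(7739451/8000000 − 21/800·(0.965100))/(1+21/800) = 459/500 ≈ 0.918000
step 3 [1.5y] bond c/2=29/800: DF=(7758399/8000000 − 29/800·(0.965100+0.918000))/(1+29/800) = 87/100 ≈ 0.870000
step 4 [2y] zero: DF = P = 1699/2000 ≈ 0.849500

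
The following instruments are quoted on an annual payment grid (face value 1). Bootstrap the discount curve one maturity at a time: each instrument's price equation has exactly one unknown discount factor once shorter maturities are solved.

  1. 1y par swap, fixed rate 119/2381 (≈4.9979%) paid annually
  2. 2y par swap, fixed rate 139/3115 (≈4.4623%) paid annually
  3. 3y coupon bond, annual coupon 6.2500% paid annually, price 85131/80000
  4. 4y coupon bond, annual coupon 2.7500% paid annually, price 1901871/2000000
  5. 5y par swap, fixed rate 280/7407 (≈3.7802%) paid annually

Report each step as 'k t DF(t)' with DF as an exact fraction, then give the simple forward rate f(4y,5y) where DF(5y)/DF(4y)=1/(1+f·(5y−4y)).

step 1 [1y] swap r/1=119/2381: DF=(1 − 119/2381·(0))/(1+119/2381) = 2381/2500 ≈ 0.952400
step 2 [2y] swap r/1=139/3115: DF=(1 − 139/3115·(0.952400))/(1+139/3115) = 4583/5000 ≈ 0.916600
step 3 [3y] bond c/1=1/16: DF=(85131/80000 − 1/16·(0.952400+0.916600))/(1+1/16) = 2229/2500 ≈ 0.891600
step 4 [4y] bond c/1=11/400: DF=(1901871/2000000 − 11/400·(0.952400+0.916600+0.891600))/(1+11/400) = 2129/2500 ≈ 0.851600
step 5 [5y] swap r/1=280/7407: DF=(1 − 280/7407·(0.952400+0.916600+0.891600+0.851600))/(1+280/7407) = 104/125 ≈ 0.832000

1 1 2381/2500
2 2 4583/5000
3 3 2229/2500
4 4 2129/2500
5 5 104/125
f(4y,5y) = ((2129/2500)/(104/125) − 1)/(1) = 49/2080 ≈ 2.3558%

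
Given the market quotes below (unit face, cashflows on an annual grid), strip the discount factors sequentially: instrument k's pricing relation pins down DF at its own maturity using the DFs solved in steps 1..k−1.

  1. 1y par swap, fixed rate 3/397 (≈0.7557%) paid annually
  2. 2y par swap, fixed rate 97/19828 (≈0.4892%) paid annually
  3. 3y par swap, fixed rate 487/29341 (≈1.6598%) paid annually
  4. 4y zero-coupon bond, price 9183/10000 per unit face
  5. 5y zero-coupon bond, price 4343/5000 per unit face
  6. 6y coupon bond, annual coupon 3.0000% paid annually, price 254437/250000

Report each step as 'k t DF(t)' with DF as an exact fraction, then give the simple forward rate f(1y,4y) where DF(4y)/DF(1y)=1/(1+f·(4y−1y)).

1 1 397/400
2 2 9903/10000
3 3 9513/10000
4 4 9183/10000
5 5 4343/5000
6 6 4253/5000
f(1y,4y) = ((397/400)/(9183/10000) − 1)/(3) = 742/27549 ≈ 2.6934%

step 1 [1y] swap r/1=3/397: DF=(1 − 3/397·(0))/(1+3/397) = 397/400 ≈ 0.992500
step 2 [2y] swap r/1=97/19828: DF=(1 − 97/19828·(0.992500))/(1+97/19828) = 9903/10000 ≈ 0.990300
step 3 [3y] swap r/1=487/29341: DF=(1 − 487/29341·(0.992500+0.990300))/(1+487/29341) = 9513/10000 ≈ 0.951300
step 4 [4y] zero: DF = P = 9183/10000 ≈ 0.918300
step 5 [5y] zero: DF = P = 4343/5000 ≈ 0.868600
step 6 [6y] bond c/1=3/100: DF=(254437/250000 − 3/100·(0.992500+0.990300+0.951300+0.918300+0.868600))/(1+3/100) = 4253/5000 ≈ 0.850600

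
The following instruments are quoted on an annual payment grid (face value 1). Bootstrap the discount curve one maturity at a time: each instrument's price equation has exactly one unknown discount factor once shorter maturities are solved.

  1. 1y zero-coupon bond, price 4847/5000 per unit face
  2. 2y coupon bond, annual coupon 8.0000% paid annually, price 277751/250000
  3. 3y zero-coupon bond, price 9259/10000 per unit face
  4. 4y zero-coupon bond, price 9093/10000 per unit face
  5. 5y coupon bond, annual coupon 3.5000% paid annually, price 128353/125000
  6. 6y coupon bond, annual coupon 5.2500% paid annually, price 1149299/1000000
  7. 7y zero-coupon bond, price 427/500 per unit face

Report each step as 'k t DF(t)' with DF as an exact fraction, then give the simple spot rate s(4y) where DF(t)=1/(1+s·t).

step 1 [1y] zero: DF = P = 4847/5000 ≈ 0.969400
step 2 [2y] bond c/1=2/25: DF=(277751/250000 − 2/25·(0.969400))/(1+2/25) = 9569/10000 ≈ 0.956900
step 3 [3y] zero: DF = P = 9259/10000 ≈ 0.925900
step 4 [4y] zero: DF = P = 9093/10000 ≈ 0.909300
step 5 [5y] bond c/1=7/200: DF=(128353/125000 − 7/200·(0.969400+0.956900+0.925900+0.909300))/(1+7/200) = 8649/10000 ≈ 0.864900
step 6 [6y] bond c/1=21/400: DF=(1149299/1000000 − 21/400·(0.969400+0.956900+0.925900+0.909300+0.864900))/(1+21/400) = 2153/2500 ≈ 0.861200
step 7 [7y] zero: DF = P = 427/500 ≈ 0.854000

1 1 4847/5000
2 2 9569/10000
3 3 9259/10000
4 4 9093/10000
5 5 8649/10000
6 6 2153/2500
7 7 427/500
s(4y) = (1/(9093/10000) − 1)/(4) = 907/36372 ≈ 2.4937%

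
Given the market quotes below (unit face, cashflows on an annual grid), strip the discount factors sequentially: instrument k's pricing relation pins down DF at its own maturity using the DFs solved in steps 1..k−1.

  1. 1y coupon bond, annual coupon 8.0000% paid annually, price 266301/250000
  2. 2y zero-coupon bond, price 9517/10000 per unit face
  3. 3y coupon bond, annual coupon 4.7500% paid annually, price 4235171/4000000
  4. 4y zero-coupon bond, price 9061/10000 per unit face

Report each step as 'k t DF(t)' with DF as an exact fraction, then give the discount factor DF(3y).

1 1 9863/10000
2 2 9517/10000
3 3 9229/10000
4 4 9061/10000
DF(3y) = 9229/10000 ≈ 0.922900

step 1 [1y] bond c/1=2/25: DF=(266301/250000 − 2/25·(0))/(1+2/25) = 9863/10000 ≈ 0.986300
step 2 [2y] zero: DF = P = 9517/10000 ≈ 0.951700
step 3 [3y] bond c/1=19/400: DF=(4235171/4000000 − 19/400·(0.986300+0.951700))/(1+19/400) = 9229/10000 ≈ 0.922900
step 4 [4y] zero: DF = P = 9061/10000 ≈ 0.906100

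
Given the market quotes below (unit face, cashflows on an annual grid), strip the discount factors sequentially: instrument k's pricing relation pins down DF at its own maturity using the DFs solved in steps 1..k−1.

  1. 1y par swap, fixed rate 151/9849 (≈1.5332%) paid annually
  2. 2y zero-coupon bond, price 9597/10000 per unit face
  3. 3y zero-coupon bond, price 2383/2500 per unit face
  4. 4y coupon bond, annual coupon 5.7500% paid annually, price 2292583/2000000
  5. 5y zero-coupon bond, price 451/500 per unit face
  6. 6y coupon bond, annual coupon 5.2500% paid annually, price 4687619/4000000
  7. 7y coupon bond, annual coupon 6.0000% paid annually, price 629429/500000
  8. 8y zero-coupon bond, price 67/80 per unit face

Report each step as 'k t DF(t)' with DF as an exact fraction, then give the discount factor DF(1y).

step 1 [1y] swap r/1=151/9849: DF=(1 − 151/9849·(0))/(1+151/9849) = 9849/10000 ≈ 0.984900
step 2 [2y] zero: DF = P = 9597/10000 ≈ 0.959700
step 3 [3y] zero: DF = P = 2383/2500 ≈ 0.953200
step 4 [4y] bond c/1=23/400: DF=(2292583/2000000 − 23/400·(0.984900+0.959700+0.953200))/(1+23/400) = 579/625 ≈ 0.926400
step 5 [5y] zero: DF = P = 451/500 ≈ 0.902000
step 6 [6y] bond c/1=21/400: DF=(4687619/4000000 − 21/400·(0.984900+0.959700+0.953200+0.926400+0.902000))/(1+21/400) = 8777/10000 ≈ 0.877700
step 7 [7y] bond c/1=3/50: DF=(629429/500000 − 3/50·(0.984900+0.959700+0.953200+0.926400+0.902000+0.877700))/(1+3/50) = 544/625 ≈ 0.870400
step 8 [8y] zero: DF = P = 67/80 ≈ 0.837500

1 1 9849/10000
2 2 9597/10000
3 3 2383/2500
4 4 579/625
5 5 451/500
6 6 8777/10000
7 7 544/625
8 8 67/80
DF(1y) = 9849/10000 ≈ 0.984900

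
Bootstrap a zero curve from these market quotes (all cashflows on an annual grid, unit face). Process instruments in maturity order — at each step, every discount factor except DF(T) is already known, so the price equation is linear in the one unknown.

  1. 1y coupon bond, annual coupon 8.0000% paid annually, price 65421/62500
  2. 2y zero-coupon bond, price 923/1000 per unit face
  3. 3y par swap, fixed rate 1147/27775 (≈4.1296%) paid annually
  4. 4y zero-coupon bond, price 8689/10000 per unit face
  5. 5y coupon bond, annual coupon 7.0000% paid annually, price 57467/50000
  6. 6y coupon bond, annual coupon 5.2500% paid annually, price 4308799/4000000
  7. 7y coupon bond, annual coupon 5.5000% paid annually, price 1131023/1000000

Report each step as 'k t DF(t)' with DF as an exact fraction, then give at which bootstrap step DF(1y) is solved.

step 1 [1y] bond c/1=2/25: DF=(65421/62500 − 2/25·(0))/(1+2/25) = 2423/2500 ≈ 0.969200
step 2 [2y] zero: DF = P = 923/1000 ≈ 0.923000
step 3 [3y] swap r/1=1147/27775: DF=(1 − 1147/27775·(0.969200+0.923000))/(1+1147/27775) = 8853/10000 ≈ 0.885300
step 4 [4y] zero: DF = P = 8689/10000 ≈ 0.868900
step 5 [5y] bond c/1=7/100: DF=(57467/50000 − 7/100·(0.969200+0.923000+0.885300+0.868900))/(1+7/100) = 2089/2500 ≈ 0.835600
step 6 [6y] bond c/1=21/400: DF=(4308799/4000000 − 21/400·(0.969200+0.923000+0.885300+0.868900+0.835600))/(1+21/400) = 7999/10000 ≈ 0.799900
step 7 [7y] bond c/1=11/200: DF=(1131023/1000000 − 11/200·(0.969200+0.923000+0.885300+0.868900+0.835600+0.799900))/(1+11/200) = 7967/10000 ≈ 0.796700

1 1 2423/2500
2 2 923/1000
3 3 8853/10000
4 4 8689/10000
5 5 2089/2500
6 6 7999/10000
7 7 7967/10000
DF(1y) is solved at step 1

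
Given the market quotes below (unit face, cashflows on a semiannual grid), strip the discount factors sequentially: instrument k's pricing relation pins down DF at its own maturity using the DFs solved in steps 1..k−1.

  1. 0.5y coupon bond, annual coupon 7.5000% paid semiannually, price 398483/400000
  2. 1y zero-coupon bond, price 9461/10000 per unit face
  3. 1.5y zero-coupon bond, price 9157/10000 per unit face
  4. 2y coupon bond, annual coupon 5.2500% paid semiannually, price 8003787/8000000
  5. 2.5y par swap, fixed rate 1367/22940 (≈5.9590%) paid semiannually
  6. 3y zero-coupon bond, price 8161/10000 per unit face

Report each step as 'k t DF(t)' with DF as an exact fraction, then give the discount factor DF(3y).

1 1/2 4801/5000
2 1 9461/10000
3 3/2 9157/10000
4 2 9027/10000
5 5/2 8633/10000
6 3 8161/10000
DF(3y) = 8161/10000 ≈ 0.816100

step 1 [0.5y] bond c/2=3/80: DF=(398483/400000 − 3/80·(0))/(1+3/80) = 4801/5000 ≈ 0.960200
step 2 [1y] zero: DF = P = 9461/10000 ≈ 0.946100
step 3 [1.5y] zero: DF = P = 9157/10000 ≈ 0.915700
step 4 [2y] bond c/2=21/800: DF=(8003787/8000000 − 21/800·(0.960200+0.946100+0.915700))/(1+21/800) = 9027/10000 ≈ 0.902700
step 5 [2.5y] swap r/2=1367/45880: DF=(1 − 1367/45880·(0.960200+0.946100+0.915700+0.902700))/(1+1367/45880) = 8633/10000 ≈ 0.863300
step 6 [3y] zero: DF = P = 8161/10000 ≈ 0.816100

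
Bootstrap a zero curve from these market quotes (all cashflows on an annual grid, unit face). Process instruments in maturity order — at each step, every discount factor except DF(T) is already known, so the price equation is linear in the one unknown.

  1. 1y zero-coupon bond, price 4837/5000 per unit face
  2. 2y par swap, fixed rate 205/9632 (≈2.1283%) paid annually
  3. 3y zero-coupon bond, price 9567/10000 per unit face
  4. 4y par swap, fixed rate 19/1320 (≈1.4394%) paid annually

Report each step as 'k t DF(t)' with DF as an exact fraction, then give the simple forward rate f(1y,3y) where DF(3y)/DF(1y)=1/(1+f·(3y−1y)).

step 1 [1y] zero: DF = P = 4837/5000 ≈ 0.967400
step 2 [2y] swap r/1=205/9632: DF=(1 − 205/9632·(0.967400))/(1+205/9632) = 959/1000 ≈ 0.959000
step 3 [3y] zero: DF = P = 9567/10000 ≈ 0.956700
step 4 [4y] swap r/1=19/1320: DF=(1 − 19/1320·(0.967400+0.959000+0.956700))/(1+19/1320) = 9449/10000 ≈ 0.944900

1 1 4837/5000
2 2 959/1000
3 3 9567/10000
4 4 9449/10000
f(1y,3y) = ((4837/5000)/(9567/10000) − 1)/(2) = 107/19134 ≈ 0.5592%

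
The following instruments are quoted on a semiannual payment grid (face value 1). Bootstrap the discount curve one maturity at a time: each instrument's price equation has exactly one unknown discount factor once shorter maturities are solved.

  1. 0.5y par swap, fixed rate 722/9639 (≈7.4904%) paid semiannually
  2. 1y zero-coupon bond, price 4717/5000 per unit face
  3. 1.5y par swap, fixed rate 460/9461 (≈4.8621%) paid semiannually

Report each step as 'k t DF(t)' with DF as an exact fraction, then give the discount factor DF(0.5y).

step 1 [0.5y] swap r/2=361/9639: DF=(1 − 361/9639·(0))/(1+361/9639) = 9639/10000 ≈ 0.963900
step 2 [1y] zero: DF = P = 4717/5000 ≈ 0.943400
step 3 [1.5y] swap r/2=230/9461: DF=(1 − 230/9461·(0.963900+0.943400))/(1+230/9461) = 931/1000 ≈ 0.931000

1 1/2 9639/10000
2 1 4717/5000
3 3/2 931/1000
DF(0.5y) = 9639/10000 ≈ 0.963900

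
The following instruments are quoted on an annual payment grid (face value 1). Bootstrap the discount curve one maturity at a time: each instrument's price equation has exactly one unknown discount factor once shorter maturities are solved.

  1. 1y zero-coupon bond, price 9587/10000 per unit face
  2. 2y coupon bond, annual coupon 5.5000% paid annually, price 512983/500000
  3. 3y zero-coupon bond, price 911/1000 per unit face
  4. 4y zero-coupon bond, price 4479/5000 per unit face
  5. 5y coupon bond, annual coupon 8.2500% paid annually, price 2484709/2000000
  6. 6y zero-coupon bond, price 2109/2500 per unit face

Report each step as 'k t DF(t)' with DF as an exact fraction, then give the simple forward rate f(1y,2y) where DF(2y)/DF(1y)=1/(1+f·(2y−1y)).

step 1 [1y] zero: DF = P = 9587/10000 ≈ 0.958700
step 2 [2y] bond c/1=11/200: DF=(512983/500000 − 11/200·(0.958700))/(1+11/200) = 369/400 ≈ 0.922500
step 3 [3y] zero: DF = P = 911/1000 ≈ 0.911000
step 4 [4y] zero: DF = P = 4479/5000 ≈ 0.895800
step 5 [5y] bond c/1=33/400: DF=(2484709/2000000 − 33/400·(0.958700+0.922500+0.911000+0.895800))/(1+33/400) = 4333/5000 ≈ 0.866600
step 6 [6y] zero: DF = P = 2109/2500 ≈ 0.843600

1 1 9587/10000
2 2 369/400
3 3 911/1000
4 4 4479/5000
5 5 4333/5000
6 6 2109/2500
f(1y,2y) = ((9587/10000)/(369/400) − 1)/(1) = 362/9225 ≈ 3.9241%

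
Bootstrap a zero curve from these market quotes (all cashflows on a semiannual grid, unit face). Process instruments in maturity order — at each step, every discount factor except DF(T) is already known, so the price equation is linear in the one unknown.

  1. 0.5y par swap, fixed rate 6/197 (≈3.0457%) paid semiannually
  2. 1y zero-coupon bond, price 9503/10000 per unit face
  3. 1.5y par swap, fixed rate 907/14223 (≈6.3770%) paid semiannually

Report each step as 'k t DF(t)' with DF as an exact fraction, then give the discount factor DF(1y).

step 1 [0.5y] swap r/2=3/197: DF=(1 − 3/197·(0))/(1+3/197) = 197/200 ≈ 0.985000
step 2 [1y] zero: DF = P = 9503/10000 ≈ 0.950300
step 3 [1.5y] swap r/2=907/28446: DF=(1 − 907/28446·(0.985000+0.950300))/(1+907/28446) = 9093/10000 ≈ 0.909300

1 1/2 197/200
2 1 9503/10000
3 3/2 9093/10000
DF(1y) = 9503/10000 ≈ 0.950300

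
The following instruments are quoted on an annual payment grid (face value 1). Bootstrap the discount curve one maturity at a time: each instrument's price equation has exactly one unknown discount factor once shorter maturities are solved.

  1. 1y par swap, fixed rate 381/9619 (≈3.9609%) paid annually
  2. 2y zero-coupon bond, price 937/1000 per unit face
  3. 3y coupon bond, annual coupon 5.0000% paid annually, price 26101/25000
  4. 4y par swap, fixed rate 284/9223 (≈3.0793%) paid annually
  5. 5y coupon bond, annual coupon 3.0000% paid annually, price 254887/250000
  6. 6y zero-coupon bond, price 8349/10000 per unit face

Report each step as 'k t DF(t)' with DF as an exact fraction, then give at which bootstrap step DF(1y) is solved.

1 1 9619/10000
2 2 937/1000
3 3 9039/10000
4 4 554/625
5 5 1103/1250
6 6 8349/10000
DF(1y) is solved at step 1

step 1 [1y] swap r/1=381/9619: DF=(1 − 381/9619·(0))/(1+381/9619) = 9619/10000 ≈ 0.961900
step 2 [2y] zero: DF = P = 937/1000 ≈ 0.937000
step 3 [3y] bond c/1=1/20: DF=(26101/25000 − 1/20·(0.961900+0.937000))/(1+1/20) = 9039/10000 ≈ 0.903900
step 4 [4y] swap r/1=284/9223: DF=(1 − 284/9223·(0.961900+0.937000+0.903900))/(1+284/9223) = 554/625 ≈ 0.886400
step 5 [5y] bond c/1=3/100: DF=(254887/250000 − 3/100·(0.961900+0.937000+0.903900+0.886400))/(1+3/100) = 1103/1250 ≈ 0.882400
step 6 [6y] zero: DF = P = 8349/10000 ≈ 0.834900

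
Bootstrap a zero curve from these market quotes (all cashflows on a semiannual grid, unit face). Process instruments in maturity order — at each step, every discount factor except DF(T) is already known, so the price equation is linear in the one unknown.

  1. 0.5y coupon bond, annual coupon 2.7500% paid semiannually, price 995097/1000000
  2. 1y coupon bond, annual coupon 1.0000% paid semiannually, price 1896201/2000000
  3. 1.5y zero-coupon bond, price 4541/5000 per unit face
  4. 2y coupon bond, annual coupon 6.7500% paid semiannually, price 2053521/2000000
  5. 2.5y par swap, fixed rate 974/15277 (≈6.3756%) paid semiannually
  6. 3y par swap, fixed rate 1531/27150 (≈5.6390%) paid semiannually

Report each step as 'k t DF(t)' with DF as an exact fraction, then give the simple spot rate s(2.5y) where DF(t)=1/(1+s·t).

step 1 [0.5y] bond c/2=11/800: DF=(995097/1000000 − 11/800·(0))/(1+11/800) = 1227/1250 ≈ 0.981600
step 2 [1y] bond c/2=1/200: DF=(1896201/2000000 − 1/200·(0.981600))/(1+1/200) = 1877/2000 ≈ 0.938500
step 3 [1.5y] zero: DF = P = 4541/5000 ≈ 0.908200
step 4 [2y] bond c/2=27/800: DF=(2053521/2000000 − 27/800·(0.981600+0.938500+0.908200))/(1+27/800) = 9009/10000 ≈ 0.900900
step 5 [2.5y] swap r/2=487/15277: DF=(1 − 487/15277·(0.981600+0.938500+0.908200+0.900900))/(1+487/15277) = 8539/10000 ≈ 0.853900
step 6 [3y] swap r/2=1531/54300: DF=(1 − 1531/54300·(0.981600+0.938500+0.908200+0.900900+0.853900))/(1+1531/54300) = 8469/10000 ≈ 0.846900

1 1/2 1227/1250
2 1 1877/2000
3 3/2 4541/5000
4 2 9009/10000
5 5/2 8539/10000
6 3 8469/10000
s(2.5y) = (1/(8539/10000) − 1)/(5/2) = 2922/42695 ≈ 6.8439%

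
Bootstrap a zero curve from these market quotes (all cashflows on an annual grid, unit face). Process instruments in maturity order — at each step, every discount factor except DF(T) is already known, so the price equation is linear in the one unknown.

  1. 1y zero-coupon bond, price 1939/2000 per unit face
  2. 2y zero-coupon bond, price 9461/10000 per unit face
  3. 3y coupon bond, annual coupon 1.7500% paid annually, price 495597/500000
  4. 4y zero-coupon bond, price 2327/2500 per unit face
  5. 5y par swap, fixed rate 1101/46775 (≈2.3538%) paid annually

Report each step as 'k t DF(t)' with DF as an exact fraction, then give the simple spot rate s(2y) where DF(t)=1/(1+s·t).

step 1 [1y] zero: DF = P = 1939/2000 ≈ 0.969500
step 2 [2y] zero: DF = P = 9461/10000 ≈ 0.946100
step 3 [3y] bond c/1=7/400: DF=(495597/500000 − 7/400·(0.969500+0.946100))/(1+7/400) = 2353/2500 ≈ 0.941200
step 4 [4y] zero: DF = P = 2327/2500 ≈ 0.930800
step 5 [5y] swap r/1=1101/46775: DF=(1 − 1101/46775·(0.969500+0.946100+0.941200+0.930800))/(1+1101/46775) = 8899/10000 ≈ 0.889900

1 1 1939/2000
2 2 9461/10000
3 3 2353/2500
4 4 2327/2500
5 5 8899/10000
s(2y) = (1/(9461/10000) − 1)/(2) = 539/18922 ≈ 2.8485%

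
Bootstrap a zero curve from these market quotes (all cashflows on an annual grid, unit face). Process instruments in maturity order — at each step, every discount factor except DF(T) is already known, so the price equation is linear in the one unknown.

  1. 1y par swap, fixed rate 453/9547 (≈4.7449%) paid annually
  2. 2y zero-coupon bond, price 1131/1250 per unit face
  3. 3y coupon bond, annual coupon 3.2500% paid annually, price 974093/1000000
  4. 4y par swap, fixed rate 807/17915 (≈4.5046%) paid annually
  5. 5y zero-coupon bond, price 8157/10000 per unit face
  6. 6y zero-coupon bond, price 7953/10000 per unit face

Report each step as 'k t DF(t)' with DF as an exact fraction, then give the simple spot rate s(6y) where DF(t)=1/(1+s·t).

step 1 [1y] swap r/1=453/9547: DF=(1 − 453/9547·(0))/(1+453/9547) = 9547/10000 ≈ 0.954700
step 2 [2y] zero: DF = P = 1131/1250 ≈ 0.904800
step 3 [3y] bond c/1=13/400: DF=(974093/1000000 − 13/400·(0.954700+0.904800))/(1+13/400) = 8849/10000 ≈ 0.884900
step 4 [4y] swap r/1=807/17915: DF=(1 − 807/17915·(0.954700+0.904800+0.884900))/(1+807/17915) = 4193/5000 ≈ 0.838600
step 5 [5y] zero: DF = P = 8157/10000 ≈ 0.815700
step 6 [6y] zero: DF = P = 7953/10000 ≈ 0.795300

1 1 9547/10000
2 2 1131/1250
3 3 8849/10000
4 4 4193/5000
5 5 8157/10000
6 6 7953/10000
s(6y) = (1/(7953/10000) − 1)/(6) = 2047/47718 ≈ 4.2898%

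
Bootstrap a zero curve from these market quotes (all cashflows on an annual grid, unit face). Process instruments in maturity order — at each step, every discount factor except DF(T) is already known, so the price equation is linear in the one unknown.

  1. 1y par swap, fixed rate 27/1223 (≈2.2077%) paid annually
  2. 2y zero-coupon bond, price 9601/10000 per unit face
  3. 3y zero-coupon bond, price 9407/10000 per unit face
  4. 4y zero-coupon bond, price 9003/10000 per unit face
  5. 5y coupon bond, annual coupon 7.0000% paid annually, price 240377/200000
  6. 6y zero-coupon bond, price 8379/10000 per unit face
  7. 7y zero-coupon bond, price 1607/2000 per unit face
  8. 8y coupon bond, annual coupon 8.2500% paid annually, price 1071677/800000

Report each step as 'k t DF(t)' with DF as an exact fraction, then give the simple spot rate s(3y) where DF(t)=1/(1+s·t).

step 1 [1y] swap r/1=27/1223: DF=(1 − 27/1223·(0))/(1+27/1223) = 1223/1250 ≈ 0.978400
step 2 [2y] zero: DF = P = 9601/10000 ≈ 0.960100
step 3 [3y] zero: DF = P = 9407/10000 ≈ 0.940700
step 4 [4y] zero: DF = P = 9003/10000 ≈ 0.900300
step 5 [5y] bond c/1=7/100: DF=(240377/200000 − 7/100·(0.978400+0.960100+0.940700+0.900300))/(1+7/100) = 219/250 ≈ 0.876000
step 6 [6y] zero: DF = P = 8379/10000 ≈ 0.837900
step 7 [7y] zero: DF = P = 1607/2000 ≈ 0.803500
step 8 [8y] bond c/1=33/400: DF=(1071677/800000 − 33/400·(0.978400+0.960100+0.940700+0.900300+0.876000+0.837900+0.803500))/(1+33/400) = 947/1250 ≈ 0.757600

1 1 1223/1250
2 2 9601/10000
3 3 9407/10000
4 4 9003/10000
5 5 219/250
6 6 8379/10000
7 7 1607/2000
8 8 947/1250
s(3y) = (1/(9407/10000) − 1)/(3) = 593/28221 ≈ 2.1013%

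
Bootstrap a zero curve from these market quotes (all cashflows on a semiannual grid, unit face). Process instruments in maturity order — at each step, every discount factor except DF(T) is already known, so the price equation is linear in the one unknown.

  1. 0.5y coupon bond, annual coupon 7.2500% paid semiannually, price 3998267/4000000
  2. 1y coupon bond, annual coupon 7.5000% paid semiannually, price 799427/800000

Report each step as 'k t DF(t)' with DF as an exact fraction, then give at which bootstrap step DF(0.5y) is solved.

1 1/2 4823/5000
2 1 9283/10000
DF(0.5y) is solved at step 1

step 1 [0.5y] bond c/2=29/800: DF=(3998267/4000000 − 29/800·(0))/(1+29/800) = 4823/5000 ≈ 0.964600
step 2 [1y] bond c/2=3/80: DF=(799427/800000 − 3/80·(0.964600))/(1+3/80) = 9283/10000 ≈ 0.928300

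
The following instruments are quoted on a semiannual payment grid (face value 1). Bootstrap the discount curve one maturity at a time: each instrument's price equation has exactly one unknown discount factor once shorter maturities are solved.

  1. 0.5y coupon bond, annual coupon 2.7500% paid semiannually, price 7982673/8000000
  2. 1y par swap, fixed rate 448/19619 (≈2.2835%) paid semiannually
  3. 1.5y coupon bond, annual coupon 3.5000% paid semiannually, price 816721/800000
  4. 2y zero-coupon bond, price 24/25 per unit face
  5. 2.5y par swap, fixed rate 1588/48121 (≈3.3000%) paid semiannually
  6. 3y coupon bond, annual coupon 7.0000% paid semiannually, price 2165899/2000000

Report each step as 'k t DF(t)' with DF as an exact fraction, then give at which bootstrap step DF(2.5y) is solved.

step 1 [0.5y] bond c/2=11/800: DF=(7982673/8000000 − 11/800·(0))/(1+11/800) = 9843/10000 ≈ 0.984300
step 2 [1y] swap r/2=224/19619: DF=(1 − 224/19619·(0.984300))/(1+224/19619) = 611/625 ≈ 0.977600
step 3 [1.5y] bond c/2=7/400: DF=(816721/800000 − 7/400·(0.984300+0.977600))/(1+7/400) = 606/625 ≈ 0.969600
step 4 [2y] zero: DF = P = 24/25 ≈ 0.960000
step 5 [2.5y] swap r/2=794/48121: DF=(1 − 794/48121·(0.984300+0.977600+0.969600+0.960000))/(1+794/48121) = 4603/5000 ≈ 0.920600
step 6 [3y] bond c/2=7/200: DF=(2165899/2000000 − 7/200·(0.984300+0.977600+0.969600+0.960000+0.920600))/(1+7/200) = 2209/2500 ≈ 0.883600

1 1/2 9843/10000
2 1 611/625
3 3/2 606/625
4 2 24/25
5 5/2 4603/5000
6 3 2209/2500
DF(2.5y) is solved at step 5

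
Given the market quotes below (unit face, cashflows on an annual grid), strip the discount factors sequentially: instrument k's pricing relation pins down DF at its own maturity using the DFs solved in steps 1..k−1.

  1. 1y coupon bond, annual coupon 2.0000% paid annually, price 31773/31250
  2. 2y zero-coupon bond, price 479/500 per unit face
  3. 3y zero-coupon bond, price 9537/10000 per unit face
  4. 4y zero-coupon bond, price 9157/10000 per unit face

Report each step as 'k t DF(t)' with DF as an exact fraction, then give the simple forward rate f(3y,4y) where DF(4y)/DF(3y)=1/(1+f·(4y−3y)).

step 1 [1y] bond c/1=1/50: DF=(31773/31250 − 1/50·(0))/(1+1/50) = 623/625 ≈ 0.996800
step 2 [2y] zero: DF = P = 479/500 ≈ 0.958000
step 3 [3y] zero: DF = P = 9537/10000 ≈ 0.953700
step 4 [4y] zero: DF = P = 9157/10000 ≈ 0.915700

1 1 623/625
2 2 479/500
3 3 9537/10000
4 4 9157/10000
f(3y,4y) = ((9537/10000)/(9157/10000) − 1)/(1) = 380/9157 ≈ 4.1498%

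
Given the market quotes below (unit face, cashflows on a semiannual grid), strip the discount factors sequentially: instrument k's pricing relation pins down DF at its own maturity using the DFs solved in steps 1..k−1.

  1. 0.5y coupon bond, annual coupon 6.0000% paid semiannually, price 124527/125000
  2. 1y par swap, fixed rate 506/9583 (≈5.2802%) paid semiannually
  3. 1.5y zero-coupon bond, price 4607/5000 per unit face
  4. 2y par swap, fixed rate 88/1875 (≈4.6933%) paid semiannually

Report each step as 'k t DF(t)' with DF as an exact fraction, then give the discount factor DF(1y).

step 1 [0.5y] bond c/2=3/100: DF=(124527/125000 − 3/100·(0))/(1+3/100) = 1209/1250 ≈ 0.967200
step 2 [1y] swap r/2=253/9583: DF=(1 − 253/9583·(0.967200))/(1+253/9583) = 4747/5000 ≈ 0.949400
step 3 [1.5y] zero: DF = P = 4607/5000 ≈ 0.921400
step 4 [2y] swap r/2=44/1875: DF=(1 − 44/1875·(0.967200+0.949400+0.921400))/(1+44/1875) = 114/125 ≈ 0.912000

1 1/2 1209/1250
2 1 4747/5000
3 3/2 4607/5000
4 2 114/125
DF(1y) = 4747/5000 ≈ 0.949400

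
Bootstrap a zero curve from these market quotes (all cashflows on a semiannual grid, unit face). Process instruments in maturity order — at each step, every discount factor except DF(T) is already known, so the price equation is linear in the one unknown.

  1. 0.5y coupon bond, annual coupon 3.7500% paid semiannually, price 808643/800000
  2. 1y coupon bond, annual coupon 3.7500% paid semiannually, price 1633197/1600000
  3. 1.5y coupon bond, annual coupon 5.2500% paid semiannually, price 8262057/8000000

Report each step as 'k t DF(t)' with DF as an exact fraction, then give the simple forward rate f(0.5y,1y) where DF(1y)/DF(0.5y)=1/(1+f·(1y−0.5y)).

1 1/2 4961/5000
2 1 9837/10000
3 3/2 4779/5000
f(0.5y,1y) = ((4961/5000)/(9837/10000) − 1)/(1/2) = 170/9837 ≈ 1.7282%

step 1 [0.5y] bond c/2=3/160: DF=(808643/800000 − 3/160·(0))/(1+3/160) = 4961/5000 ≈ 0.992200
step 2 [1y] bond c/2=3/160: DF=(1633197/1600000 − 3/160·(0.992200))/(1+3/160) = 9837/10000 ≈ 0.983700
step 3 [1.5y] bond c/2=21/800: DF=(8262057/8000000 − 21/800·(0.992200+0.983700))/(1+21/800) = 4779/5000 ≈ 0.955800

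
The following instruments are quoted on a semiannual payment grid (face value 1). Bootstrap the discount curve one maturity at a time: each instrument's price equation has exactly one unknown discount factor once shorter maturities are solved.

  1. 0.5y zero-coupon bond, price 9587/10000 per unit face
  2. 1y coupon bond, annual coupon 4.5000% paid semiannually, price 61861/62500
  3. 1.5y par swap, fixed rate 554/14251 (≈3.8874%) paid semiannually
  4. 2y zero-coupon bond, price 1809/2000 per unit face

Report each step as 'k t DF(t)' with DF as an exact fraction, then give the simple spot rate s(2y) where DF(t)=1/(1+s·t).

1 1/2 9587/10000
2 1 9469/10000
3 3/2 4723/5000
4 2 1809/2000
s(2y) = (1/(1809/2000) − 1)/(2) = 191/3618 ≈ 5.2792%

step 1 [0.5y] zero: DF = P = 9587/10000 ≈ 0.958700
step 2 [1y] bond c/2=9/400: DF=(61861/62500 − 9/400·(0.958700))/(1+9/400) = 9469/10000 ≈ 0.946900
step 3 [1.5y] swap r/2=277/14251: DF=(1 − 277/14251·(0.958700+0.946900))/(1+277/14251) = 4723/5000 ≈ 0.944600
step 4 [2y] zero: DF = P = 1809/2000 ≈ 0.904500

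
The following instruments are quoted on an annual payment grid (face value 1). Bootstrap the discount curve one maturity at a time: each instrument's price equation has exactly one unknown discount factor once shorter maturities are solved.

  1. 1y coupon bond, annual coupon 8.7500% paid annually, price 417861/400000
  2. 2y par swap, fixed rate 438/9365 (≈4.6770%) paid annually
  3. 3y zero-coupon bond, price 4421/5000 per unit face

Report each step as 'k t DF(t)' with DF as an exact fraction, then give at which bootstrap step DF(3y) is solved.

1 1 4803/5000
2 2 2281/2500
3 3 4421/5000
DF(3y) is solved at step 3

step 1 [1y] bond c/1=7/80: DF=(417861/400000 − 7/80·(0))/(1+7/80) = 4803/5000 ≈ 0.960600
step 2 [2y] swap r/1=438/9365: DF=(1 − 438/9365·(0.960600))/(1+438/9365) = 2281/2500 ≈ 0.912400
step 3 [3y] zero: DF = P = 4421/5000 ≈ 0.884200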